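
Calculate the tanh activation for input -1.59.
-0.9201

tanh(-1.59) = (e^(-1.59) - e^(1.59))/(e^(-1.59) + e^(1.59)) = -0.9201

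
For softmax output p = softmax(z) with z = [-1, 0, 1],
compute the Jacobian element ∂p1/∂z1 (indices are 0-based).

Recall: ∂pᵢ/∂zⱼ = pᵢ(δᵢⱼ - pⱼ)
∂p1/∂z1 = 0.1848

p = softmax(z) = [0.09003, 0.2447, 0.6652]
p1 = 0.2447

∂p1/∂z1 = p1(1 - p1) = 0.2447 × (1 - 0.2447) = 0.1848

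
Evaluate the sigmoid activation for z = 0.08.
0.52

sigmoid(0.08) = 1/(1 + e^(-0.08)) = 1/(1 + 0.9231) = 0.52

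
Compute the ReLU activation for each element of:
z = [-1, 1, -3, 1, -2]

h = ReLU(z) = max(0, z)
h = [0, 1, 0, 1, 0]

ReLU applied element-wise: max(0,-1)=0, max(0,1)=1, max(0,-3)=0, max(0,1)=1, max(0,-2)=0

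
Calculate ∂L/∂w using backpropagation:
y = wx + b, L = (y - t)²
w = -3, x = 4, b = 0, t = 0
∂L/∂w = -96

y = wx + b = (-3)(4) + 0 = -12
∂L/∂y = 2(y - t) = 2(-12 - 0) = -24
∂y/∂w = x = 4
∂L/∂w = ∂L/∂y · ∂y/∂w = -24 × 4 = -96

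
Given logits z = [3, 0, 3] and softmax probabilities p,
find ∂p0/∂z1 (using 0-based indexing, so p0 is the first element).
∂p0/∂z1 = -0.01185

p = softmax(z) = [0.4879, 0.02429, 0.4879]
p0 = 0.4879, p1 = 0.02429

∂p0/∂z1 = -p0 × p1 = -0.4879 × 0.02429 = -0.01185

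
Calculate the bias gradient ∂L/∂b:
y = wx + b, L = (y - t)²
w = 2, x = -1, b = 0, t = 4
∂L/∂b = -12

y = wx + b = (2)(-1) + 0 = -2
∂L/∂y = 2(y - t) = 2(-2 - 4) = -12
∂y/∂b = 1
∂L/∂b = ∂L/∂y · ∂y/∂b = -12 × 1 = -12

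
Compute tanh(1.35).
0.8741

tanh(1.35) = (e^(1.35) - e^(-1.35))/(e^(1.35) + e^(-1.35)) = 0.8741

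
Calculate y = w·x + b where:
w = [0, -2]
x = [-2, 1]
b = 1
y = -1

y = (0)(-2) + (-2)(1) + 1 = -1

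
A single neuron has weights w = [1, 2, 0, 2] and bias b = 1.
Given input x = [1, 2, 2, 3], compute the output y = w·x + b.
y = 12

y = (1)(1) + (2)(2) + (0)(2) + (2)(3) + 1 = 12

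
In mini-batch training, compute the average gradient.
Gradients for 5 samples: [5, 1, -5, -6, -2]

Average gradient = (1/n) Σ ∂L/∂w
Average gradient = -1.4

Average = (1/5)(5 + 1 + -5 + -6 + -2) = -7/5 = -1.4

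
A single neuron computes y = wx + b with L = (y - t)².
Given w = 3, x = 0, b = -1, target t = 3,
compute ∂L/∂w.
∂L/∂w = 0

y = wx + b = (3)(0) + -1 = -1
∂L/∂y = 2(y - t) = 2(-1 - 3) = -8
∂y/∂w = x = 0
∂L/∂w = ∂L/∂y · ∂y/∂w = -8 × 0 = 0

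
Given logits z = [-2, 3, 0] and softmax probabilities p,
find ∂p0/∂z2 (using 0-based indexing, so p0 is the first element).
∂p0/∂z2 = -0.0003005

p = softmax(z) = [0.006377, 0.9465, 0.04712]
p0 = 0.006377, p2 = 0.04712

∂p0/∂z2 = -p0 × p2 = -0.006377 × 0.04712 = -0.0003005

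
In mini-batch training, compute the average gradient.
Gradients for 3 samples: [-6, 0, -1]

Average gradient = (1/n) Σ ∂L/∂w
Average gradient = -2.333

Average = (1/3)(-6 + 0 + -1) = -7/3 = -2.333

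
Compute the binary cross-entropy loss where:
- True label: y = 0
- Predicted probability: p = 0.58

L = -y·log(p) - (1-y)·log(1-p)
L = 0.8675

L = -0·log(0.58) - 1·log(0.42) = -log(0.42) = 0.8675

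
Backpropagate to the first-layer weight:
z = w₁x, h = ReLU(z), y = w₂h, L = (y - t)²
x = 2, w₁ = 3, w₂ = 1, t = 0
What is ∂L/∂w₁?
∂L/∂w₁ = 24

Forward pass:
z = w₁x = 3×2 = 6
h = ReLU(6) = 6
y = w₂h = 1×6 = 6

Backward pass:
∂L/∂y = 2(y - t) = 2(6 - 0) = 12
∂y/∂h = w₂ = 1
∂h/∂z = 1 (ReLU derivative)
∂z/∂w₁ = x = 2

∂L/∂w₁ = 12 × 1 × 1 × 2 = 24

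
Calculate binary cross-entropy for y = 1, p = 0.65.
L = 0.4308

L = -1·log(0.65) - 0·log(0.35) = -log(0.65) = 0.4308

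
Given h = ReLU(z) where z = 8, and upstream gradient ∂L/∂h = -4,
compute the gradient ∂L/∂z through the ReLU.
∂L/∂z = -4

h = ReLU(8) = 8
Since z > 0: ∂h/∂z = 1
∂L/∂z = ∂L/∂h · ∂h/∂z = -4 × 1 = -4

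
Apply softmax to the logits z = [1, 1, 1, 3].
p = [0.0963, 0.0963, 0.0963, 0.7112]

exp(z) = [2.718, 2.718, 2.718, 20.09]
Sum = 28.24
p = [0.0963, 0.0963, 0.0963, 0.7112]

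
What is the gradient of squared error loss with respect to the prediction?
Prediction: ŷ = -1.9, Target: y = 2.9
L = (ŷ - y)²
∂L/∂ŷ = -9.6

∂L/∂ŷ = 2(ŷ - y) = 2(-1.9 - 2.9) = 2(-4.8) = -9.6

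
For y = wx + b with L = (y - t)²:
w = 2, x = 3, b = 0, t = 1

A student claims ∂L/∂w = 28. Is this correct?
Incorrect

y = (2)(3) + 0 = 6
∂L/∂y = 2(y - t) = 2(6 - 1) = 10
∂y/∂w = x = 3
∂L/∂w = 10 × 3 = 30

Claimed value: 28
Incorrect: The correct gradient is 30.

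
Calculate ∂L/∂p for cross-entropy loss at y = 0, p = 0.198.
∂L/∂p = 1.247

∂L/∂p = -y/p + (1-y)/(1-p) = 0 + 1/0.802 = 1.247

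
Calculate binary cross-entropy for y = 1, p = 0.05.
L = 2.996

L = -1·log(0.05) - 0·log(0.95) = -log(0.05) = 2.996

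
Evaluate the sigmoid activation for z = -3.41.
0.03198

sigmoid(-3.41) = 1/(1 + e^(3.41)) = 1/(1 + 30.27) = 0.03198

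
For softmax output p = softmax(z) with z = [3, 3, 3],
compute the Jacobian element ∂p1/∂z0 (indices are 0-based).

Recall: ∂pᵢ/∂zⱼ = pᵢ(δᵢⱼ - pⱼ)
∂p1/∂z0 = -0.1111

p = softmax(z) = [0.3333, 0.3333, 0.3333]
p1 = 0.3333, p0 = 0.3333

∂p1/∂z0 = -p1 × p0 = -0.3333 × 0.3333 = -0.1111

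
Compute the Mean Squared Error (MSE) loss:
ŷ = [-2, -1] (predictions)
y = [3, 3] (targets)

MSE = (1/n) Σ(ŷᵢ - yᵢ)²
MSE = 20.5

MSE = (1/2)((-2-3)² + (-1-3)²) = (1/2)(25 + 16) = 20.5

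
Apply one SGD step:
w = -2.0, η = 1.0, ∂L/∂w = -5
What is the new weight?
w_new = 3

w_new = w - η·∂L/∂w = -2.0 - 1.0×(-5) = -2.0 - (-5) = 3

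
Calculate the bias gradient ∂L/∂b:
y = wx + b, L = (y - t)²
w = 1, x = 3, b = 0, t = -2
∂L/∂b = 10

y = wx + b = (1)(3) + 0 = 3
∂L/∂y = 2(y - t) = 2(3 - -2) = 10
∂y/∂b = 1
∂L/∂b = ∂L/∂y · ∂y/∂b = 10 × 1 = 10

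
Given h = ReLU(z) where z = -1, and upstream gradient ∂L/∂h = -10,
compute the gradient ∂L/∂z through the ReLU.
∂L/∂z = 0

h = ReLU(-1) = 0
Since z < 0: ∂h/∂z = 0
∂L/∂z = ∂L/∂h · ∂h/∂z = -10 × 0 = 0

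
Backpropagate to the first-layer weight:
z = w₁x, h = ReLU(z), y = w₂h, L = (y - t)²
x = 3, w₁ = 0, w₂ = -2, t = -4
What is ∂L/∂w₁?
∂L/∂w₁ = 0

Forward pass:
z = w₁x = 0×3 = 0
h = ReLU(0) = 0
y = w₂h = -2×0 = 0

Backward pass:
∂L/∂y = 2(y - t) = 2(0 - -4) = 8
∂y/∂h = w₂ = -2
∂h/∂z = 0 (ReLU derivative)
∂z/∂w₁ = x = 3

∂L/∂w₁ = 8 × -2 × 0 × 3 = 0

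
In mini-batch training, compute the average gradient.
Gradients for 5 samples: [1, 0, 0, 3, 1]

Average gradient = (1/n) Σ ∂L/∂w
Average gradient = 1

Average = (1/5)(1 + 0 + 0 + 3 + 1) = 5/5 = 1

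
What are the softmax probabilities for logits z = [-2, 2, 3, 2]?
p = [0.0039, 0.2111, 0.5739, 0.2111]

exp(z) = [0.1353, 7.389, 20.09, 7.389]
Sum = 35
p = [0.0039, 0.2111, 0.5739, 0.2111]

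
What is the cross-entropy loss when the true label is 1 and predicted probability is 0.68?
L = 0.3857

L = -1·log(0.68) - 0·log(0.32) = -log(0.68) = 0.3857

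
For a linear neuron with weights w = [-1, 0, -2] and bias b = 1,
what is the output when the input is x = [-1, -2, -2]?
y = 6

y = (-1)(-1) + (0)(-2) + (-2)(-2) + 1 = 6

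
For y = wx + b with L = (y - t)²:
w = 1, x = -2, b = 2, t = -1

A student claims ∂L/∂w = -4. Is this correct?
Correct

y = (1)(-2) + 2 = 0
∂L/∂y = 2(y - t) = 2(0 - -1) = 2
∂y/∂w = x = -2
∂L/∂w = 2 × -2 = -4

Claimed value: -4
Correct: The correct gradient is -4.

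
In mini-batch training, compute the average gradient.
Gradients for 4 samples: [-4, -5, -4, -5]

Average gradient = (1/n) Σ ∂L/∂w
Average gradient = -4.5

Average = (1/4)(-4 + -5 + -4 + -5) = -18/4 = -4.5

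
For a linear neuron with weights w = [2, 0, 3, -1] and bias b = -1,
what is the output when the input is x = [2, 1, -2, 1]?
y = -4

y = (2)(2) + (0)(1) + (3)(-2) + (-1)(1) + -1 = -4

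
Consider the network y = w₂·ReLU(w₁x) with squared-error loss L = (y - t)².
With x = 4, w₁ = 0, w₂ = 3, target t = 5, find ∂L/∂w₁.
∂L/∂w₁ = 0

Forward pass:
z = w₁x = 0×4 = 0
h = ReLU(0) = 0
y = w₂h = 3×0 = 0

Backward pass:
∂L/∂y = 2(y - t) = 2(0 - 5) = -10
∂y/∂h = w₂ = 3
∂h/∂z = 0 (ReLU derivative)
∂z/∂w₁ = x = 4

∂L/∂w₁ = -10 × 3 × 0 × 4 = 0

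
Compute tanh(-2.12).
-0.9716

tanh(-2.12) = (e^(-2.12) - e^(2.12))/(e^(-2.12) + e^(2.12)) = -0.9716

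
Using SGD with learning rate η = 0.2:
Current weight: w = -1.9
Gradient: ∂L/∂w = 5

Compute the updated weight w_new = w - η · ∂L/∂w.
w_new = -2.9

w_new = w - η·∂L/∂w = -1.9 - 0.2×(5) = -1.9 - (1) = -2.9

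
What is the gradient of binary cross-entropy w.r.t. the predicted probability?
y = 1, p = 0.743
∂L/∂p = -1.346

∂L/∂p = -y/p + (1-y)/(1-p) = -1/0.743 + 0 = -1.346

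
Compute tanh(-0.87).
-0.7014

tanh(-0.87) = (e^(-0.87) - e^(0.87))/(e^(-0.87) + e^(0.87)) = -0.7014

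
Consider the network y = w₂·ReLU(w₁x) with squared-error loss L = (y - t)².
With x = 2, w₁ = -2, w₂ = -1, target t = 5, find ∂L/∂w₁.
∂L/∂w₁ = 0

Forward pass:
z = w₁x = -2×2 = -4
h = ReLU(-4) = 0
y = w₂h = -1×0 = 0

Backward pass:
∂L/∂y = 2(y - t) = 2(0 - 5) = -10
∂y/∂h = w₂ = -1
∂h/∂z = 0 (ReLU derivative)
∂z/∂w₁ = x = 2

∂L/∂w₁ = -10 × -1 × 0 × 2 = 0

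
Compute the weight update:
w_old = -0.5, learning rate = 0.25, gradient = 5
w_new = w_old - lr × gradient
w_new = -1.75

w_new = w - η·∂L/∂w = -0.5 - 0.25×(5) = -0.5 - (1.25) = -1.75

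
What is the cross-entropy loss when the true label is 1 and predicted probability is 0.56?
L = 0.5798

L = -1·log(0.56) - 0·log(0.44) = -log(0.56) = 0.5798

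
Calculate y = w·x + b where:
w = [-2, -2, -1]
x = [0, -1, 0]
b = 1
y = 3

y = (-2)(0) + (-2)(-1) + (-1)(0) + 1 = 3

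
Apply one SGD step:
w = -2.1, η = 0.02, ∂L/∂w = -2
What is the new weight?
w_new = -2.06

w_new = w - η·∂L/∂w = -2.1 - 0.02×(-2) = -2.1 - (-0.04) = -2.06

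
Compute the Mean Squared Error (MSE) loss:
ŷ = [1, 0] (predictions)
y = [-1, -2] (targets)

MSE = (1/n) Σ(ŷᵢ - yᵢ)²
MSE = 4

MSE = (1/2)((1--1)² + (0--2)²) = (1/2)(4 + 4) = 4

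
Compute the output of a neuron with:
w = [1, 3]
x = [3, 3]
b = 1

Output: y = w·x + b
y = 13

y = (1)(3) + (3)(3) + 1 = 13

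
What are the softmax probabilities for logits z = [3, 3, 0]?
p = [0.4879, 0.4879, 0.0243]

exp(z) = [20.09, 20.09, 1]
Sum = 41.17
p = [0.4879, 0.4879, 0.0243]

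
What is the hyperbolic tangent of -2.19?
-0.9753

tanh(-2.19) = (e^(-2.19) - e^(2.19))/(e^(-2.19) + e^(2.19)) = -0.9753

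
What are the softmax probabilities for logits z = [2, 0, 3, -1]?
p = [0.2562, 0.0347, 0.6964, 0.0128]

exp(z) = [7.389, 1, 20.09, 0.3679]
Sum = 28.84
p = [0.2562, 0.0347, 0.6964, 0.0128]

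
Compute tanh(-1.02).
-0.7699

tanh(-1.02) = (e^(-1.02) - e^(1.02))/(e^(-1.02) + e^(1.02)) = -0.7699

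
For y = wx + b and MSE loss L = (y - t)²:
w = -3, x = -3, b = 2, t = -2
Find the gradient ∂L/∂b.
∂L/∂b = 26

y = wx + b = (-3)(-3) + 2 = 11
∂L/∂y = 2(y - t) = 2(11 - -2) = 26
∂y/∂b = 1
∂L/∂b = ∂L/∂y · ∂y/∂b = 26 × 1 = 26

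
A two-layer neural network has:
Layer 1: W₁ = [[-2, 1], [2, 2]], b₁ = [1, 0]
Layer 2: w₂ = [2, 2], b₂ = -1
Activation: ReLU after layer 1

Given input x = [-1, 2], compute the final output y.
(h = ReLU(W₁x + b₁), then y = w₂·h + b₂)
y = 13

Layer 1 pre-activation: z₁ = [5, 2]
After ReLU: h = [5, 2]
Layer 2 output: y = 2×5 + 2×2 + -1 = 13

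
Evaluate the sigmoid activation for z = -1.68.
0.1571

sigmoid(-1.68) = 1/(1 + e^(1.68)) = 1/(1 + 5.366) = 0.1571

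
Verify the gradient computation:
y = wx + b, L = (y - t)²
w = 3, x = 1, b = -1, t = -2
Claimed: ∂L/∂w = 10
Incorrect

y = (3)(1) + -1 = 2
∂L/∂y = 2(y - t) = 2(2 - -2) = 8
∂y/∂w = x = 1
∂L/∂w = 8 × 1 = 8

Claimed value: 10
Incorrect: The correct gradient is 8.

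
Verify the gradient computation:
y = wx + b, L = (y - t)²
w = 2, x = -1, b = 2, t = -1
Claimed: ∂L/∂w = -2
Correct

y = (2)(-1) + 2 = 0
∂L/∂y = 2(y - t) = 2(0 - -1) = 2
∂y/∂w = x = -1
∂L/∂w = 2 × -1 = -2

Claimed value: -2
Correct: The correct gradient is -2.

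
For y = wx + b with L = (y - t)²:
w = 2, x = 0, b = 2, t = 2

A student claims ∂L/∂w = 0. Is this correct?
Correct

y = (2)(0) + 2 = 2
∂L/∂y = 2(y - t) = 2(2 - 2) = 0
∂y/∂w = x = 0
∂L/∂w = 0 × 0 = 0

Claimed value: 0
Correct: The correct gradient is 0.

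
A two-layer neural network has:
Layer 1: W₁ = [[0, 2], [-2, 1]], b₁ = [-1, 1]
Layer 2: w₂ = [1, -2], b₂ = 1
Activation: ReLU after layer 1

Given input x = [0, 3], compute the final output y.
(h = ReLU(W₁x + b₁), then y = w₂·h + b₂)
y = -2

Layer 1 pre-activation: z₁ = [5, 4]
After ReLU: h = [5, 4]
Layer 2 output: y = 1×5 + -2×4 + 1 = -2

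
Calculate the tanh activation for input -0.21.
-0.207

tanh(-0.21) = (e^(-0.21) - e^(0.21))/(e^(-0.21) + e^(0.21)) = -0.207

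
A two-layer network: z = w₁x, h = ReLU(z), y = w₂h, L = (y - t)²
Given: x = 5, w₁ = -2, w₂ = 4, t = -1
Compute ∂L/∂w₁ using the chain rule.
∂L/∂w₁ = 0

Forward pass:
z = w₁x = -2×5 = -10
h = ReLU(-10) = 0
y = w₂h = 4×0 = 0

Backward pass:
∂L/∂y = 2(y - t) = 2(0 - -1) = 2
∂y/∂h = w₂ = 4
∂h/∂z = 0 (ReLU derivative)
∂z/∂w₁ = x = 5

∂L/∂w₁ = 2 × 4 × 0 × 5 = 0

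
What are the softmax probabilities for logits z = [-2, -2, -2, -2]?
p = [0.25, 0.25, 0.25, 0.25]

exp(z) = [0.1353, 0.1353, 0.1353, 0.1353]
Sum = 0.5413
p = [0.25, 0.25, 0.25, 0.25]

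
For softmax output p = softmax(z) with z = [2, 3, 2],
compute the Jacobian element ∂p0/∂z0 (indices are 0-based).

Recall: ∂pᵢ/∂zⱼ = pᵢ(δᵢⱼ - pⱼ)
∂p0/∂z0 = 0.167

p = softmax(z) = [0.2119, 0.5761, 0.2119]
p0 = 0.2119

∂p0/∂z0 = p0(1 - p0) = 0.2119 × (1 - 0.2119) = 0.167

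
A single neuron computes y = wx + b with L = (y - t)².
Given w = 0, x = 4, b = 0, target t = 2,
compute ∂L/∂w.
∂L/∂w = -16

y = wx + b = (0)(4) + 0 = 0
∂L/∂y = 2(y - t) = 2(0 - 2) = -4
∂y/∂w = x = 4
∂L/∂w = ∂L/∂y · ∂y/∂w = -4 × 4 = -16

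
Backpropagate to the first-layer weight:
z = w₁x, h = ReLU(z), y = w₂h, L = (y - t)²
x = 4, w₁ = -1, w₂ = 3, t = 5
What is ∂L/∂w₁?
∂L/∂w₁ = 0

Forward pass:
z = w₁x = -1×4 = -4
h = ReLU(-4) = 0
y = w₂h = 3×0 = 0

Backward pass:
∂L/∂y = 2(y - t) = 2(0 - 5) = -10
∂y/∂h = w₂ = 3
∂h/∂z = 0 (ReLU derivative)
∂z/∂w₁ = x = 4

∂L/∂w₁ = -10 × 3 × 0 × 4 = 0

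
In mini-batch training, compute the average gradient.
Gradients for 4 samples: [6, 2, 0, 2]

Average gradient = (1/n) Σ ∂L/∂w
Average gradient = 2.5

Average = (1/4)(6 + 2 + 0 + 2) = 10/4 = 2.5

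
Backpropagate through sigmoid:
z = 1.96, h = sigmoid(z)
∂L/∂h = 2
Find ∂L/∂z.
∂L/∂z = 0.2164

σ(1.96) = 0.8765
σ'(1.96) = σ(1.96)(1 - σ(1.96)) = 0.8765 × 0.1235 = 0.1082
∂L/∂z = ∂L/∂h · σ'(z) = 2 × 0.1082 = 0.2164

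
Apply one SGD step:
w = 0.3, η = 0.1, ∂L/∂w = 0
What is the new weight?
w_new = 0.3

w_new = w - η·∂L/∂w = 0.3 - 0.1×(0) = 0.3 - (0) = 0.3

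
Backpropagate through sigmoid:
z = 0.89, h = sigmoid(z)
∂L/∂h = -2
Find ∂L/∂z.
∂L/∂z = -0.4127

σ(0.89) = 0.7089
σ'(0.89) = σ(0.89)(1 - σ(0.89)) = 0.7089 × 0.2911 = 0.2064
∂L/∂z = ∂L/∂h · σ'(z) = -2 × 0.2064 = -0.4127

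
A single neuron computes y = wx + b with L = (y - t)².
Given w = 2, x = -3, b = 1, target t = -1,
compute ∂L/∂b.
∂L/∂b = -8

y = wx + b = (2)(-3) + 1 = -5
∂L/∂y = 2(y - t) = 2(-5 - -1) = -8
∂y/∂b = 1
∂L/∂b = ∂L/∂y · ∂y/∂b = -8 × 1 = -8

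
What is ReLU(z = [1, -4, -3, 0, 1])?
h = [1, 0, 0, 0, 1]

ReLU applied element-wise: max(0,1)=1, max(0,-4)=0, max(0,-3)=0, max(0,0)=0, max(0,1)=1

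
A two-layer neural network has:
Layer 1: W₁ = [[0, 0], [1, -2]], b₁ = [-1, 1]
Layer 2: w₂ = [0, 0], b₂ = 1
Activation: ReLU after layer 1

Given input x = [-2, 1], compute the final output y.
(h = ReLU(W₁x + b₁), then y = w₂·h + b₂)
y = 1

Layer 1 pre-activation: z₁ = [-1, -3]
After ReLU: h = [0, 0]
Layer 2 output: y = 0×0 + 0×0 + 1 = 1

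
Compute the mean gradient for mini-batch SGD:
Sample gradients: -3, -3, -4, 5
Average gradient = -1.25

Average = (1/4)(-3 + -3 + -4 + 5) = -5/4 = -1.25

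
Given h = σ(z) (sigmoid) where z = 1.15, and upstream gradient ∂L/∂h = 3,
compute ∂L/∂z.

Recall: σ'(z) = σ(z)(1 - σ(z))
∂L/∂z = 0.548

σ(1.15) = 0.7595
σ'(1.15) = σ(1.15)(1 - σ(1.15)) = 0.7595 × 0.2405 = 0.1827
∂L/∂z = ∂L/∂h · σ'(z) = 3 × 0.1827 = 0.548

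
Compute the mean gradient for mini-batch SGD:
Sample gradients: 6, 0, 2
Average gradient = 2.667

Average = (1/3)(6 + 0 + 2) = 8/3 = 2.667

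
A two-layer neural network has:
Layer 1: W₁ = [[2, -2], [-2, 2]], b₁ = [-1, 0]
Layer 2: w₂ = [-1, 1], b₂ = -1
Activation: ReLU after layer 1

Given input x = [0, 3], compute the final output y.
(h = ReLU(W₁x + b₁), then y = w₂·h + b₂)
y = 5

Layer 1 pre-activation: z₁ = [-7, 6]
After ReLU: h = [0, 6]
Layer 2 output: y = -1×0 + 1×6 + -1 = 5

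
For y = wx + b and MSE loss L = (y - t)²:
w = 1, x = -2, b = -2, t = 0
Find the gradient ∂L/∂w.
∂L/∂w = 16

y = wx + b = (1)(-2) + -2 = -4
∂L/∂y = 2(y - t) = 2(-4 - 0) = -8
∂y/∂w = x = -2
∂L/∂w = ∂L/∂y · ∂y/∂w = -8 × -2 = 16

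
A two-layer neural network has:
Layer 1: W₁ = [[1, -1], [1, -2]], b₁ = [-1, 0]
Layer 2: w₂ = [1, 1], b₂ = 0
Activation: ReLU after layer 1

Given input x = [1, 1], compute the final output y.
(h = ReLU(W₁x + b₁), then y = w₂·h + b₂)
y = 0

Layer 1 pre-activation: z₁ = [-1, -1]
After ReLU: h = [0, 0]
Layer 2 output: y = 1×0 + 1×0 + 0 = 0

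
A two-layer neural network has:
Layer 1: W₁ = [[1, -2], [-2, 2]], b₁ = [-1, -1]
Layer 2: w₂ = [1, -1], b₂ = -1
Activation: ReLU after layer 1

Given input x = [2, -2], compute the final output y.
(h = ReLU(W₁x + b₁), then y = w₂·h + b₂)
y = 4

Layer 1 pre-activation: z₁ = [5, -9]
After ReLU: h = [5, 0]
Layer 2 output: y = 1×5 + -1×0 + -1 = 4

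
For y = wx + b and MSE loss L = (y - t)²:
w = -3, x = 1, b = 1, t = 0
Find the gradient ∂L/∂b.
∂L/∂b = -4

y = wx + b = (-3)(1) + 1 = -2
∂L/∂y = 2(y - t) = 2(-2 - 0) = -4
∂y/∂b = 1
∂L/∂b = ∂L/∂y · ∂y/∂b = -4 × 1 = -4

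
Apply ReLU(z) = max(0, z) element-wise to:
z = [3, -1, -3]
h = [3, 0, 0]

ReLU applied element-wise: max(0,3)=3, max(0,-1)=0, max(0,-3)=0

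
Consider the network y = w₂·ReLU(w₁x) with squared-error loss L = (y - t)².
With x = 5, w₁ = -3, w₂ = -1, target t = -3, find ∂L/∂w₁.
∂L/∂w₁ = 0

Forward pass:
z = w₁x = -3×5 = -15
h = ReLU(-15) = 0
y = w₂h = -1×0 = 0

Backward pass:
∂L/∂y = 2(y - t) = 2(0 - -3) = 6
∂y/∂h = w₂ = -1
∂h/∂z = 0 (ReLU derivative)
∂z/∂w₁ = x = 5

∂L/∂w₁ = 6 × -1 × 0 × 5 = 0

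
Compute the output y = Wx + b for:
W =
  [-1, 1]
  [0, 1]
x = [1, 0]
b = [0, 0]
y = [-1, 0]

Wx = [-1×1 + 1×0, 0×1 + 1×0]
   = [-1, 0]
y = Wx + b = [-1 + 0, 0 + 0] = [-1, 0]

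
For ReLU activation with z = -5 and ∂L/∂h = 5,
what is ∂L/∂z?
∂L/∂z = 0

h = ReLU(-5) = 0
Since z < 0: ∂h/∂z = 0
∂L/∂z = ∂L/∂h · ∂h/∂z = 5 × 0 = 0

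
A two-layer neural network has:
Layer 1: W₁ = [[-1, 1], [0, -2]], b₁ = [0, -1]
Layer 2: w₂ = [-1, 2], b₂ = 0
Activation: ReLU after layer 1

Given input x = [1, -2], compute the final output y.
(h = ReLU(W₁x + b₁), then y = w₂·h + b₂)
y = 6

Layer 1 pre-activation: z₁ = [-3, 3]
After ReLU: h = [0, 3]
Layer 2 output: y = -1×0 + 2×3 + 0 = 6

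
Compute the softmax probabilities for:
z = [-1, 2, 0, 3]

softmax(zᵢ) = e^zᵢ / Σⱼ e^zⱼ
p = [0.0128, 0.2562, 0.0347, 0.6964]

exp(z) = [0.3679, 7.389, 1, 20.09]
Sum = 28.84
p = [0.0128, 0.2562, 0.0347, 0.6964]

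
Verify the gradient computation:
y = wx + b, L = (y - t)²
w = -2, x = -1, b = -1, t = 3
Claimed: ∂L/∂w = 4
Correct

y = (-2)(-1) + -1 = 1
∂L/∂y = 2(y - t) = 2(1 - 3) = -4
∂y/∂w = x = -1
∂L/∂w = -4 × -1 = 4

Claimed value: 4
Correct: The correct gradient is 4.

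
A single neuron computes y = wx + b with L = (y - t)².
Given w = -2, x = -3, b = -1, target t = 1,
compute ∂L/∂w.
∂L/∂w = -24

y = wx + b = (-2)(-3) + -1 = 5
∂L/∂y = 2(y - t) = 2(5 - 1) = 8
∂y/∂w = x = -3
∂L/∂w = ∂L/∂y · ∂y/∂w = 8 × -3 = -24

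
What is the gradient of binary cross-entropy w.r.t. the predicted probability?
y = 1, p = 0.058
∂L/∂p = -17.24

∂L/∂p = -y/p + (1-y)/(1-p) = -1/0.058 + 0 = -17.24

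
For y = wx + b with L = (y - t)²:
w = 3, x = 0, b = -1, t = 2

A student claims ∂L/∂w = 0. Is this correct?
Correct

y = (3)(0) + -1 = -1
∂L/∂y = 2(y - t) = 2(-1 - 2) = -6
∂y/∂w = x = 0
∂L/∂w = -6 × 0 = 0

Claimed value: 0
Correct: The correct gradient is 0.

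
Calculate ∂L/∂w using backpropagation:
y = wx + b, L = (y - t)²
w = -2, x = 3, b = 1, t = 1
∂L/∂w = -36

y = wx + b = (-2)(3) + 1 = -5
∂L/∂y = 2(y - t) = 2(-5 - 1) = -12
∂y/∂w = x = 3
∂L/∂w = ∂L/∂y · ∂y/∂w = -12 × 3 = -36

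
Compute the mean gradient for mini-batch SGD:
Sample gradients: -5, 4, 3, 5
Average gradient = 1.75

Average = (1/4)(-5 + 4 + 3 + 5) = 7/4 = 1.75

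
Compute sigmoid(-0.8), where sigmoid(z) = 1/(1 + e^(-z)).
0.31

sigmoid(-0.8) = 1/(1 + e^(0.8)) = 1/(1 + 2.226) = 0.31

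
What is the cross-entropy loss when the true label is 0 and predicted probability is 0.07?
L = 0.07257

L = -0·log(0.07) - 1·log(0.93) = -log(0.93) = 0.07257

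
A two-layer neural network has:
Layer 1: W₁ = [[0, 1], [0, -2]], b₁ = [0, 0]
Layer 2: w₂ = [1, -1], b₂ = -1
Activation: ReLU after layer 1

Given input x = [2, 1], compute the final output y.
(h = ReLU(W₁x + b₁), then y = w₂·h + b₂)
y = 0

Layer 1 pre-activation: z₁ = [1, -2]
After ReLU: h = [1, 0]
Layer 2 output: y = 1×1 + -1×0 + -1 = 0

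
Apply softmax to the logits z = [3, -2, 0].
p = [0.9465, 0.0064, 0.0471]

exp(z) = [20.09, 0.1353, 1]
Sum = 21.22
p = [0.9465, 0.0064, 0.0471]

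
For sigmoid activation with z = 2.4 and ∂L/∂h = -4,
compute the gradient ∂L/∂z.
∂L/∂z = -0.305

σ(2.4) = 0.9168
σ'(2.4) = σ(2.4)(1 - σ(2.4)) = 0.9168 × 0.08317 = 0.07625
∂L/∂z = ∂L/∂h · σ'(z) = -4 × 0.07625 = -0.305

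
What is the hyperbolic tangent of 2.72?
0.9914

tanh(2.72) = (e^(2.72) - e^(-2.72))/(e^(2.72) + e^(-2.72)) = 0.9914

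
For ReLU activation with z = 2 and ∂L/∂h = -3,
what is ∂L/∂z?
∂L/∂z = -3

h = ReLU(2) = 2
Since z > 0: ∂h/∂z = 1
∂L/∂z = ∂L/∂h · ∂h/∂z = -3 × 1 = -3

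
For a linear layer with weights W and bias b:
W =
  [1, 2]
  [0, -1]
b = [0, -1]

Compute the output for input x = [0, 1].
y = [2, -2]

Wx = [1×0 + 2×1, 0×0 + -1×1]
   = [2, -1]
y = Wx + b = [2 + 0, -1 + -1] = [2, -2]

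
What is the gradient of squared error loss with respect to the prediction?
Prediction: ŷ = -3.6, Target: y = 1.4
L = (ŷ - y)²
∂L/∂ŷ = -10.0

∂L/∂ŷ = 2(ŷ - y) = 2(-3.6 - 1.4) = 2(-5.0) = -10.0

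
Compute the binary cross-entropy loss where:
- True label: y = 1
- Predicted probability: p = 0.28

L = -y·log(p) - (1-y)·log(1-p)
L = 1.273

L = -1·log(0.28) - 0·log(0.72) = -log(0.28) = 1.273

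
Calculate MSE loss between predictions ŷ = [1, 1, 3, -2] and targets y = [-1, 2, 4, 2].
MSE = 5.5

MSE = (1/4)((1--1)² + (1-2)² + (3-4)² + (-2-2)²) = (1/4)(4 + 1 + 1 + 16) = 5.5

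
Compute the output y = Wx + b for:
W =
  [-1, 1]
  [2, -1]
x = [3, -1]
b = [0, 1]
y = [-4, 8]

Wx = [-1×3 + 1×-1, 2×3 + -1×-1]
   = [-4, 7]
y = Wx + b = [-4 + 0, 7 + 1] = [-4, 8]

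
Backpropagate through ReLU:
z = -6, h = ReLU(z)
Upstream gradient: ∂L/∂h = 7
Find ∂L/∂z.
∂L/∂z = 0

h = ReLU(-6) = 0
Since z < 0: ∂h/∂z = 0
∂L/∂z = ∂L/∂h · ∂h/∂z = 7 × 0 = 0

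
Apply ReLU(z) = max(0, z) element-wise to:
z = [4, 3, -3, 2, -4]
h = [4, 3, 0, 2, 0]

ReLU applied element-wise: max(0,4)=4, max(0,3)=3, max(0,-3)=0, max(0,2)=2, max(0,-4)=0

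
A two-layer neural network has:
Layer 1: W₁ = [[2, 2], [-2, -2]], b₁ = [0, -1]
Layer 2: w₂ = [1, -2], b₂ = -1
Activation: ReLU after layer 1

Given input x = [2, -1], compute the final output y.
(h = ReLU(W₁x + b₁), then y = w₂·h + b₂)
y = 1

Layer 1 pre-activation: z₁ = [2, -3]
After ReLU: h = [2, 0]
Layer 2 output: y = 1×2 + -2×0 + -1 = 1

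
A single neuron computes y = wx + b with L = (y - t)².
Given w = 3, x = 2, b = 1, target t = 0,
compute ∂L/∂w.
∂L/∂w = 28

y = wx + b = (3)(2) + 1 = 7
∂L/∂y = 2(y - t) = 2(7 - 0) = 14
∂y/∂w = x = 2
∂L/∂w = ∂L/∂y · ∂y/∂w = 14 × 2 = 28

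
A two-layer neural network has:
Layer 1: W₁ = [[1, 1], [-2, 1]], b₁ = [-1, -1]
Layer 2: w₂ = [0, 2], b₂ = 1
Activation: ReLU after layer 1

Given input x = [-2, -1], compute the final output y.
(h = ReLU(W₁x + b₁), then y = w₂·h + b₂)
y = 5

Layer 1 pre-activation: z₁ = [-4, 2]
After ReLU: h = [0, 2]
Layer 2 output: y = 0×0 + 2×2 + 1 = 5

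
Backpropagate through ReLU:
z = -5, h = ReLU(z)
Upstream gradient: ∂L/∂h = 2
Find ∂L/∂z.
∂L/∂z = 0

h = ReLU(-5) = 0
Since z < 0: ∂h/∂z = 0
∂L/∂z = ∂L/∂h · ∂h/∂z = 2 × 0 = 0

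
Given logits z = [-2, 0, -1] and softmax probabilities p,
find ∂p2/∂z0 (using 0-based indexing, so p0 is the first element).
∂p2/∂z0 = -0.02203

p = softmax(z) = [0.09003, 0.6652, 0.2447]
p2 = 0.2447, p0 = 0.09003

∂p2/∂z0 = -p2 × p0 = -0.2447 × 0.09003 = -0.02203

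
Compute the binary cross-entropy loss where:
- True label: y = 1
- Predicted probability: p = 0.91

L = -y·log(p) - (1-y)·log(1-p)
L = 0.09431

L = -1·log(0.91) - 0·log(0.09) = -log(0.91) = 0.09431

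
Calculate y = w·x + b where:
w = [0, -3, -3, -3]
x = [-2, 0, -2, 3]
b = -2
y = -5

y = (0)(-2) + (-3)(0) + (-3)(-2) + (-3)(3) + -2 = -5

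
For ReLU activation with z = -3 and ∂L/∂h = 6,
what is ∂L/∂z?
∂L/∂z = 0

h = ReLU(-3) = 0
Since z < 0: ∂h/∂z = 0
∂L/∂z = ∂L/∂h · ∂h/∂z = 6 × 0 = 0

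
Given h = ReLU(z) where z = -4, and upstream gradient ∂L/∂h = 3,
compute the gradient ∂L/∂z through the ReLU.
∂L/∂z = 0

h = ReLU(-4) = 0
Since z < 0: ∂h/∂z = 0
∂L/∂z = ∂L/∂h · ∂h/∂z = 3 × 0 = 0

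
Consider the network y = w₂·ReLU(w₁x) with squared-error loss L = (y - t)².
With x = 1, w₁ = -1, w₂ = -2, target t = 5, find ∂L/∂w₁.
∂L/∂w₁ = 0

Forward pass:
z = w₁x = -1×1 = -1
h = ReLU(-1) = 0
y = w₂h = -2×0 = 0

Backward pass:
∂L/∂y = 2(y - t) = 2(0 - 5) = -10
∂y/∂h = w₂ = -2
∂h/∂z = 0 (ReLU derivative)
∂z/∂w₁ = x = 1

∂L/∂w₁ = -10 × -2 × 0 × 1 = 0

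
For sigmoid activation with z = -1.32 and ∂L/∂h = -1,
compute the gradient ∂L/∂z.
∂L/∂z = -0.1664

σ(-1.32) = 0.2108
σ'(-1.32) = σ(-1.32)(1 - σ(-1.32)) = 0.2108 × 0.7892 = 0.1664
∂L/∂z = ∂L/∂h · σ'(z) = -1 × 0.1664 = -0.1664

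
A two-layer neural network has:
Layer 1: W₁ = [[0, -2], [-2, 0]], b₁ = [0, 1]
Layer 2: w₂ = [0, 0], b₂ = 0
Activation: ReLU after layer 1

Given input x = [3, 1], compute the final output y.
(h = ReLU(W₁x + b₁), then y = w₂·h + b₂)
y = 0

Layer 1 pre-activation: z₁ = [-2, -5]
After ReLU: h = [0, 0]
Layer 2 output: y = 0×0 + 0×0 + 0 = 0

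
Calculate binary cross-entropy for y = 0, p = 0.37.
L = 0.462

L = -0·log(0.37) - 1·log(0.63) = -log(0.63) = 0.462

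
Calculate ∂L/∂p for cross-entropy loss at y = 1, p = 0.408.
∂L/∂p = -2.451

∂L/∂p = -y/p + (1-y)/(1-p) = -1/0.408 + 0 = -2.451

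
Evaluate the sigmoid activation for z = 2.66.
0.9346

sigmoid(2.66) = 1/(1 + e^(-2.66)) = 1/(1 + 0.06995) = 0.9346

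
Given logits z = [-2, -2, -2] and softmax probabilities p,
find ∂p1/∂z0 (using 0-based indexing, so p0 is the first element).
∂p1/∂z0 = -0.1111

p = softmax(z) = [0.3333, 0.3333, 0.3333]
p1 = 0.3333, p0 = 0.3333

∂p1/∂z0 = -p1 × p0 = -0.3333 × 0.3333 = -0.1111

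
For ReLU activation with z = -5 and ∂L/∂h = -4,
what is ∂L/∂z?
∂L/∂z = 0

h = ReLU(-5) = 0
Since z < 0: ∂h/∂z = 0
∂L/∂z = ∂L/∂h · ∂h/∂z = -4 × 0 = 0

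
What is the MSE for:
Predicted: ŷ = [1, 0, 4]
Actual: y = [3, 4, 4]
MSE = 6.667

MSE = (1/3)((1-3)² + (0-4)² + (4-4)²) = (1/3)(4 + 16 + 0) = 6.667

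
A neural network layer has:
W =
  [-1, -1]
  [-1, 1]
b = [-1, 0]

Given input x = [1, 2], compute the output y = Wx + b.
y = [-4, 1]

Wx = [-1×1 + -1×2, -1×1 + 1×2]
   = [-3, 1]
y = Wx + b = [-3 + -1, 1 + 0] = [-4, 1]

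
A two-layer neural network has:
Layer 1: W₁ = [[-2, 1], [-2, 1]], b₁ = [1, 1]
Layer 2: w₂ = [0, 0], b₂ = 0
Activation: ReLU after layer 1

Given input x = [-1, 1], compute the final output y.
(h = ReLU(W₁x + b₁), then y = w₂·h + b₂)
y = 0

Layer 1 pre-activation: z₁ = [4, 4]
After ReLU: h = [4, 4]
Layer 2 output: y = 0×4 + 0×4 + 0 = 0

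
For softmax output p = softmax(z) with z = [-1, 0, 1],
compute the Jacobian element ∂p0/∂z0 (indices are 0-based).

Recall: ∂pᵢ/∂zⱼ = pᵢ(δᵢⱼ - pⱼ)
∂p0/∂z0 = 0.08193

p = softmax(z) = [0.09003, 0.2447, 0.6652]
p0 = 0.09003

∂p0/∂z0 = p0(1 - p0) = 0.09003 × (1 - 0.09003) = 0.08193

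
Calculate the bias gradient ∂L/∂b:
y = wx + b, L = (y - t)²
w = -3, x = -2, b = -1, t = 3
∂L/∂b = 4

y = wx + b = (-3)(-2) + -1 = 5
∂L/∂y = 2(y - t) = 2(5 - 3) = 4
∂y/∂b = 1
∂L/∂b = ∂L/∂y · ∂y/∂b = 4 × 1 = 4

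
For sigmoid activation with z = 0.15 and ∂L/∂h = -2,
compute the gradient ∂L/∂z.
∂L/∂z = -0.4972

σ(0.15) = 0.5374
σ'(0.15) = σ(0.15)(1 - σ(0.15)) = 0.5374 × 0.4626 = 0.2486
∂L/∂z = ∂L/∂h · σ'(z) = -2 × 0.2486 = -0.4972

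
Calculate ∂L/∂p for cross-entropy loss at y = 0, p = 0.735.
∂L/∂p = 3.774

∂L/∂p = -y/p + (1-y)/(1-p) = 0 + 1/0.265 = 3.774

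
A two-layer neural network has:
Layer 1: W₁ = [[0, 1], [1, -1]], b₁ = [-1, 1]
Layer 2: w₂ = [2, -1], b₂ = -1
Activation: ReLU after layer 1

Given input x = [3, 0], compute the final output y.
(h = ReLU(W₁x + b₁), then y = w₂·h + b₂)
y = -5

Layer 1 pre-activation: z₁ = [-1, 4]
After ReLU: h = [0, 4]
Layer 2 output: y = 2×0 + -1×4 + -1 = -5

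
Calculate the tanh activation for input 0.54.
0.493

tanh(0.54) = (e^(0.54) - e^(-0.54))/(e^(0.54) + e^(-0.54)) = 0.493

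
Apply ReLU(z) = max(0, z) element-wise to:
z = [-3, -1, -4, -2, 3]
h = [0, 0, 0, 0, 3]

ReLU applied element-wise: max(0,-3)=0, max(0,-1)=0, max(0,-4)=0, max(0,-2)=0, max(0,3)=3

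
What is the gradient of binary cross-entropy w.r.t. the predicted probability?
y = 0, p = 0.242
∂L/∂p = 1.319

∂L/∂p = -y/p + (1-y)/(1-p) = 0 + 1/0.758 = 1.319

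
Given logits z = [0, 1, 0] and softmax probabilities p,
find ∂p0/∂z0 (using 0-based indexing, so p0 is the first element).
∂p0/∂z0 = 0.167

p = softmax(z) = [0.2119, 0.5761, 0.2119]
p0 = 0.2119

∂p0/∂z0 = p0(1 - p0) = 0.2119 × (1 - 0.2119) = 0.167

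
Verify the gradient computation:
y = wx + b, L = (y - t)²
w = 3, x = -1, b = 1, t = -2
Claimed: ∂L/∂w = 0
Correct

y = (3)(-1) + 1 = -2
∂L/∂y = 2(y - t) = 2(-2 - -2) = 0
∂y/∂w = x = -1
∂L/∂w = 0 × -1 = 0

Claimed value: 0
Correct: The correct gradient is 0.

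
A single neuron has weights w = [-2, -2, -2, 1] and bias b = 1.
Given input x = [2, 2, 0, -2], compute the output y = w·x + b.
y = -9

y = (-2)(2) + (-2)(2) + (-2)(0) + (1)(-2) + 1 = -9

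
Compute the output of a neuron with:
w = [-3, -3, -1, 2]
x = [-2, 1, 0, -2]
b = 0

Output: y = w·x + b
y = -1

y = (-3)(-2) + (-3)(1) + (-1)(0) + (2)(-2) + 0 = -1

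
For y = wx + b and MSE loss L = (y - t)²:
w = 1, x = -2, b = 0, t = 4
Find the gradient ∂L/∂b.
∂L/∂b = -12

y = wx + b = (1)(-2) + 0 = -2
∂L/∂y = 2(y - t) = 2(-2 - 4) = -12
∂y/∂b = 1
∂L/∂b = ∂L/∂y · ∂y/∂b = -12 × 1 = -12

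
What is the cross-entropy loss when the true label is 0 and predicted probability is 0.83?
L = 1.772

L = -0·log(0.83) - 1·log(0.17) = -log(0.17) = 1.772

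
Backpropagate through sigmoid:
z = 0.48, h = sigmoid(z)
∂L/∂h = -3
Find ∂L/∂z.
∂L/∂z = -0.7084

σ(0.48) = 0.6177
σ'(0.48) = σ(0.48)(1 - σ(0.48)) = 0.6177 × 0.3823 = 0.2361
∂L/∂z = ∂L/∂h · σ'(z) = -3 × 0.2361 = -0.7084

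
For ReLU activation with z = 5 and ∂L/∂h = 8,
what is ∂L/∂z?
∂L/∂z = 8

h = ReLU(5) = 5
Since z > 0: ∂h/∂z = 1
∂L/∂z = ∂L/∂h · ∂h/∂z = 8 × 1 = 8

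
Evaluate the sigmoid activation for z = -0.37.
0.4085

sigmoid(-0.37) = 1/(1 + e^(0.37)) = 1/(1 + 1.448) = 0.4085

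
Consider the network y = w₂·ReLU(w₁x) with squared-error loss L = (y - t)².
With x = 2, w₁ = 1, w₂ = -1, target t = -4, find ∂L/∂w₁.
∂L/∂w₁ = -8

Forward pass:
z = w₁x = 1×2 = 2
h = ReLU(2) = 2
y = w₂h = -1×2 = -2

Backward pass:
∂L/∂y = 2(y - t) = 2(-2 - -4) = 4
∂y/∂h = w₂ = -1
∂h/∂z = 1 (ReLU derivative)
∂z/∂w₁ = x = 2

∂L/∂w₁ = 4 × -1 × 1 × 2 = -8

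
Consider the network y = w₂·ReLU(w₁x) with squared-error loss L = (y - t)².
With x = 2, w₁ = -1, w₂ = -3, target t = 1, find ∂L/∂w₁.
∂L/∂w₁ = 0

Forward pass:
z = w₁x = -1×2 = -2
h = ReLU(-2) = 0
y = w₂h = -3×0 = 0

Backward pass:
∂L/∂y = 2(y - t) = 2(0 - 1) = -2
∂y/∂h = w₂ = -3
∂h/∂z = 0 (ReLU derivative)
∂z/∂w₁ = x = 2

∂L/∂w₁ = -2 × -3 × 0 × 2 = 0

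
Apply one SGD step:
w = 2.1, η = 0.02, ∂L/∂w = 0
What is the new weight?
w_new = 2.1

w_new = w - η·∂L/∂w = 2.1 - 0.02×(0) = 2.1 - (0) = 2.1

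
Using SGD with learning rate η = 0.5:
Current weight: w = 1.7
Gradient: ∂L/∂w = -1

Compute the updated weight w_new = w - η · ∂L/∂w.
w_new = 2.2

w_new = w - η·∂L/∂w = 1.7 - 0.5×(-1) = 1.7 - (-0.5) = 2.2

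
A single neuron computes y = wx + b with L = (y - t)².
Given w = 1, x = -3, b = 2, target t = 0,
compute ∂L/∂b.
∂L/∂b = -2

y = wx + b = (1)(-3) + 2 = -1
∂L/∂y = 2(y - t) = 2(-1 - 0) = -2
∂y/∂b = 1
∂L/∂b = ∂L/∂y · ∂y/∂b = -2 × 1 = -2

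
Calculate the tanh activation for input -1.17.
-0.8243

tanh(-1.17) = (e^(-1.17) - e^(1.17))/(e^(-1.17) + e^(1.17)) = -0.8243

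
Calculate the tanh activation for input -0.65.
-0.5717

tanh(-0.65) = (e^(-0.65) - e^(0.65))/(e^(-0.65) + e^(0.65)) = -0.5717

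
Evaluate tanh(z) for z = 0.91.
0.7211

tanh(0.91) = (e^(0.91) - e^(-0.91))/(e^(0.91) + e^(-0.91)) = 0.7211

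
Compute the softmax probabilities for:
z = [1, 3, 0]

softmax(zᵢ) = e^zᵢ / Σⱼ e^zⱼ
p = [0.1142, 0.8438, 0.042]

exp(z) = [2.718, 20.09, 1]
Sum = 23.8
p = [0.1142, 0.8438, 0.042]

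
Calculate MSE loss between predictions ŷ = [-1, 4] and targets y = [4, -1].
MSE = 25

MSE = (1/2)((-1-4)² + (4--1)²) = (1/2)(25 + 25) = 25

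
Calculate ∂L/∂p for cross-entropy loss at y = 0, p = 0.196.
∂L/∂p = 1.244

∂L/∂p = -y/p + (1-y)/(1-p) = 0 + 1/0.804 = 1.244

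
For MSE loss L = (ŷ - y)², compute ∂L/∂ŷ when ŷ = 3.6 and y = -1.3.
∂L/∂ŷ = 9.8

∂L/∂ŷ = 2(ŷ - y) = 2(3.6 - -1.3) = 2(4.9) = 9.8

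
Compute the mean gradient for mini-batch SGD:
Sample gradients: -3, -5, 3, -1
Average gradient = -1.5

Average = (1/4)(-3 + -5 + 3 + -1) = -6/4 = -1.5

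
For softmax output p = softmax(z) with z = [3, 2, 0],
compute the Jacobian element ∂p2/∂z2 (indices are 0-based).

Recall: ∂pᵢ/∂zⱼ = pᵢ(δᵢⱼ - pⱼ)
∂p2/∂z2 = 0.03389

p = softmax(z) = [0.7054, 0.2595, 0.03512]
p2 = 0.03512

∂p2/∂z2 = p2(1 - p2) = 0.03512 × (1 - 0.03512) = 0.03389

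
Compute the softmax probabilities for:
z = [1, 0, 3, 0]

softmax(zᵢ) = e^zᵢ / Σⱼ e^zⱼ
p = [0.1096, 0.0403, 0.8098, 0.0403]

exp(z) = [2.718, 1, 20.09, 1]
Sum = 24.8
p = [0.1096, 0.0403, 0.8098, 0.0403]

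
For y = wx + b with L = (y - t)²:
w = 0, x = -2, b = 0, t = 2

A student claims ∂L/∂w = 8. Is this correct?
Correct

y = (0)(-2) + 0 = 0
∂L/∂y = 2(y - t) = 2(0 - 2) = -4
∂y/∂w = x = -2
∂L/∂w = -4 × -2 = 8

Claimed value: 8
Correct: The correct gradient is 8.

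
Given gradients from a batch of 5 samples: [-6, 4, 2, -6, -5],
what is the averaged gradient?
Average gradient = -2.2

Average = (1/5)(-6 + 4 + 2 + -6 + -5) = -11/5 = -2.2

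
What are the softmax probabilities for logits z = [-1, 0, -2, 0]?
p = [0.147, 0.3995, 0.0541, 0.3995]

exp(z) = [0.3679, 1, 0.1353, 1]
Sum = 2.503
p = [0.147, 0.3995, 0.0541, 0.3995]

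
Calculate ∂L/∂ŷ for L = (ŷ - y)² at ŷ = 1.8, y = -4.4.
∂L/∂ŷ = 12.4

∂L/∂ŷ = 2(ŷ - y) = 2(1.8 - -4.4) = 2(6.2) = 12.4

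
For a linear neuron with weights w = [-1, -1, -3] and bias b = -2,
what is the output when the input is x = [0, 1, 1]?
y = -6

y = (-1)(0) + (-1)(1) + (-3)(1) + -2 = -6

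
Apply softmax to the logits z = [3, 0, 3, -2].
p = [0.4863, 0.0242, 0.4863, 0.0033]

exp(z) = [20.09, 1, 20.09, 0.1353]
Sum = 41.31
p = [0.4863, 0.0242, 0.4863, 0.0033]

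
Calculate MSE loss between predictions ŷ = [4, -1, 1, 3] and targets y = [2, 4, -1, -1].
MSE = 12.25

MSE = (1/4)((4-2)² + (-1-4)² + (1--1)² + (3--1)²) = (1/4)(4 + 25 + 4 + 16) = 12.25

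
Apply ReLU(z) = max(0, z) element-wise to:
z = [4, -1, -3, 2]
h = [4, 0, 0, 2]

ReLU applied element-wise: max(0,4)=4, max(0,-1)=0, max(0,-3)=0, max(0,2)=2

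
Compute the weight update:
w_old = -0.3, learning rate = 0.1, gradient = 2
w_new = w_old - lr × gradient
w_new = -0.5

w_new = w - η·∂L/∂w = -0.3 - 0.1×(2) = -0.3 - (0.2) = -0.5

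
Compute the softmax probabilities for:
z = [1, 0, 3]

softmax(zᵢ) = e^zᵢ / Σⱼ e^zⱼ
p = [0.1142, 0.042, 0.8438]

exp(z) = [2.718, 1, 20.09]
Sum = 23.8
p = [0.1142, 0.042, 0.8438]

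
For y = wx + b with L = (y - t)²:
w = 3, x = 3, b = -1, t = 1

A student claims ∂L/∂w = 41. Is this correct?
Incorrect

y = (3)(3) + -1 = 8
∂L/∂y = 2(y - t) = 2(8 - 1) = 14
∂y/∂w = x = 3
∂L/∂w = 14 × 3 = 42

Claimed value: 41
Incorrect: The correct gradient is 42.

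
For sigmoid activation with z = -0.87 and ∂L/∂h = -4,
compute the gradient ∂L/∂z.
∂L/∂z = -0.8323

σ(-0.87) = 0.2953
σ'(-0.87) = σ(-0.87)(1 - σ(-0.87)) = 0.2953 × 0.7047 = 0.2081
∂L/∂z = ∂L/∂h · σ'(z) = -4 × 0.2081 = -0.8323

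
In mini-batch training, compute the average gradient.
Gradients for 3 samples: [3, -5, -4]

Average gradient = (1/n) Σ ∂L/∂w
Average gradient = -2

Average = (1/3)(3 + -5 + -4) = -6/3 = -2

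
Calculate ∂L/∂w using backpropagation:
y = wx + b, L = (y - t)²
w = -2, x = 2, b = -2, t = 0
∂L/∂w = -24

y = wx + b = (-2)(2) + -2 = -6
∂L/∂y = 2(y - t) = 2(-6 - 0) = -12
∂y/∂w = x = 2
∂L/∂w = ∂L/∂y · ∂y/∂w = -12 × 2 = -24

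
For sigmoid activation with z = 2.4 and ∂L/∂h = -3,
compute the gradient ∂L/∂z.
∂L/∂z = -0.2288

σ(2.4) = 0.9168
σ'(2.4) = σ(2.4)(1 - σ(2.4)) = 0.9168 × 0.08317 = 0.07625
∂L/∂z = ∂L/∂h · σ'(z) = -3 × 0.07625 = -0.2288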